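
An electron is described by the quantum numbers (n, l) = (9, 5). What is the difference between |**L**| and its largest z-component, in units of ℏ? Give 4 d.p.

|L| = √30 ℏ ≈ 5.4772ℏ, while L_z,max = lℏ = 5ℏ.
The difference is (√30 − 5)ℏ ≈ 0.4772ℏ.

|L| − L_z,max ≈ 0.4772ℏ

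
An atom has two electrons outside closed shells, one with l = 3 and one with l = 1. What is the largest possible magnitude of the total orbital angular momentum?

Angular momentum addition gives L = |l₁ − l₂|, …, l₁ + l₂.
So L can be 2, 3, 4.
The largest magnitude corresponds to L = 4: |L_tot| = ℏ√(4·5) = 2√5 ℏ.

|L_tot|_max = 2√5 ℏ ≈ 4.472ℏ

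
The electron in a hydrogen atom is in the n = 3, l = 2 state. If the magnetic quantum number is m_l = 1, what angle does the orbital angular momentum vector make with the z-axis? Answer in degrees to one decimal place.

|L|² = l(l+1)ℏ² = 6ℏ², so |L| = √6 ℏ.
L_z = m_l ℏ = 1ℏ.
cos θ = L_z/|L| = 1/√6, so θ ≈ 65.9°.

θ ≈ 65.9°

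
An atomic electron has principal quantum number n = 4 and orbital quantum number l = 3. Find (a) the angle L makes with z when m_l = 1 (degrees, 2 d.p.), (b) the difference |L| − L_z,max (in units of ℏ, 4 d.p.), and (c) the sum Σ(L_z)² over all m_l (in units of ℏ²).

For m_l = 1: cos θ = 1/√12, θ ≈ 73.22°.
|L| − L_z,max = (2√3 − 3)ℏ ≈ 0.4641ℏ.
Σ m_l² = 28, so Σ(L_z)² = 28 ℏ².

θ(m_l=1) ≈ 73.22°; |L|−L_z,max ≈ 0.4641ℏ; Σ(L_z)² = 28 ℏ²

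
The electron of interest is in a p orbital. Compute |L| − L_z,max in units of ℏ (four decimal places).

For a p orbital, l = 1.
|L| = √2 ℏ ≈ 1.4142ℏ, while L_z,max = lℏ = 1ℏ.
The difference is (√2 − 1)ℏ ≈ 0.4142ℏ.

|L| − L_z,max ≈ 0.4142ℏ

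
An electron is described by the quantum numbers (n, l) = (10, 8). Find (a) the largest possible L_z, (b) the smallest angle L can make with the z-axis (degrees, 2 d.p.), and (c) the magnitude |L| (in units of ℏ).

L_z,max = lℏ = 8ℏ.
cos θ_min = 8/√72, so θ_min ≈ 19.47°.
|L| = ℏ√(8·9) = 6√2 ℏ ≈ 8.485ℏ.

L_z,max = 8ℏ; θ_min ≈ 19.47°; |L| = 6√2 ℏ ≈ 8.485ℏ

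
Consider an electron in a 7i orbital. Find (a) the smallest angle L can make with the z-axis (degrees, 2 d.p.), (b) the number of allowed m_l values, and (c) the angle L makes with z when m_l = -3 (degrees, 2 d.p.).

For 7i, l = 6.
cos θ_min = 6/√42, so θ_min ≈ 22.21°.
There are 2l+1 = 13 values of m_l.
For m_l = -3: cos θ = -3/√42, θ ≈ 117.58°.

θ_min ≈ 22.21°; 13 values; θ(m_l=-3) ≈ 117.58°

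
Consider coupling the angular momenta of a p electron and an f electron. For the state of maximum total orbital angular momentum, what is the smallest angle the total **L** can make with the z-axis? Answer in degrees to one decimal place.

The total orbital quantum number L ranges from |l₁ − l₂| to l₁ + l₂ in integer steps.
L ∈ {2, 3, 4}.
The maximum is L = 4, with |L_tot| = ℏ√(4·5) = 2√5 ℏ.
The minimum angle with z is arccos(4/√20) ≈ 26.6°.

θ_min ≈ 26.6°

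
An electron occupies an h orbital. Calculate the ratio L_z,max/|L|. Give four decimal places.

For an h orbital, l = 5.
|L| = √30 ℏ ≈ 5.4772ℏ, while L_z,max = lℏ = 5ℏ.
L_z,max/|L| = 5/√30 = 0.9129.

L_z,max/|L| = 0.9129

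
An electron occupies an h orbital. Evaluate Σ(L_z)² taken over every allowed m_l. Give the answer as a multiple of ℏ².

Σ(L_z)² = 110 ℏ²

The letter h corresponds to l = 5.
m_l ∈ {-5, -4, -3, -2, -1, 0, 1, 2, 3, 4, 5}.
Summing m² from −5 to 5: Σ m_l² = 110.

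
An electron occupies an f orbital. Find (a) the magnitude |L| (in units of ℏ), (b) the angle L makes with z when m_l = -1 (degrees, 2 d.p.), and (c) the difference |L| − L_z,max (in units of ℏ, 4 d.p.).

|L| = 2√3 ℏ ≈ 3.464ℏ; θ(m_l=-1) ≈ 106.78°; |L|−L_z,max ≈ 0.4641ℏ

For an f orbital, l = 3.
|L| = ℏ√(3·4) = 2√3 ℏ ≈ 3.464ℏ.
For m_l = -1: cos θ = -1/√12, θ ≈ 106.78°.
|L| − L_z,max = (2√3 − 3)ℏ ≈ 0.4641ℏ.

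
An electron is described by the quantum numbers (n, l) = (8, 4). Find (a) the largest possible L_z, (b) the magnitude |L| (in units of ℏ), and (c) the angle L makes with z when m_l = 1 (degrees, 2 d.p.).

L_z,max = lℏ = 4ℏ.
|L| = ℏ√(4·5) = 2√5 ℏ ≈ 4.472ℏ.
For m_l = 1: cos θ = 1/√20, θ ≈ 77.08°.

L_z,max = 4ℏ; |L| = 2√5 ℏ ≈ 4.472ℏ; θ(m_l=1) ≈ 77.08°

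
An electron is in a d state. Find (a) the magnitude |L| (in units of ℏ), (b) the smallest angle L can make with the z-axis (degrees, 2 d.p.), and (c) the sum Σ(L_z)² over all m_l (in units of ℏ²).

For a d orbital, l = 2.
|L| = ℏ√(2·3) = √6 ℏ ≈ 2.449ℏ.
cos θ_min = 2/√6, so θ_min ≈ 35.26°.
Σ m_l² = 10, so Σ(L_z)² = 10 ℏ².

|L| = √6 ℏ ≈ 2.449ℏ; θ_min ≈ 35.26°; Σ(L_z)² = 10 ℏ²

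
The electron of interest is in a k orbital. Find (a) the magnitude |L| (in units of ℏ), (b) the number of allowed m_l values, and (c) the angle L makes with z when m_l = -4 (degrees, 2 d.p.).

|L| = 2√14 ℏ ≈ 7.483ℏ; 15 values; θ(m_l=-4) ≈ 122.31°

The letter k corresponds to l = 7.
|L| = ℏ√(7·8) = 2√14 ℏ ≈ 7.483ℏ.
There are 2l+1 = 15 values of m_l.
For m_l = -4: cos θ = -4/√56, θ ≈ 122.31°.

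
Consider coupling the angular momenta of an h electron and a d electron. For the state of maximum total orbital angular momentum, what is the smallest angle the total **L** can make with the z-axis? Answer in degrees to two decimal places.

θ_min ≈ 20.70°

By the triangle rule, |l₁ − l₂| ≤ L ≤ l₁ + l₂.
L ∈ {3, 4, 5, 6, 7}.
The maximum is L = 7, with |L_tot| = ℏ√(7·8) = 2√14 ℏ.
The minimum angle with z is arccos(7/√56) ≈ 20.70°.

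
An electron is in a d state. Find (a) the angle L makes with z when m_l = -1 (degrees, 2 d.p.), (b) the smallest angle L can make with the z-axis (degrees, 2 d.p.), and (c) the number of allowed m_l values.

θ(m_l=-1) ≈ 114.09°; θ_min ≈ 35.26°; 5 values

A d state has l = 2.
For m_l = -1: cos θ = -1/√6, θ ≈ 114.09°.
cos θ_min = 2/√6, so θ_min ≈ 35.26°.
There are 2l+1 = 5 values of m_l.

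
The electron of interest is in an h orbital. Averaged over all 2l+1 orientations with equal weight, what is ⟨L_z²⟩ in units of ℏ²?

An h state has l = 5.
m_l ∈ {-5, -4, -3, -2, -1, 0, 1, 2, 3, 4, 5}.
Average of L_z² over 11 states: 110/11 ℏ² = 10 ℏ².

⟨L_z²⟩ = 10 ℏ²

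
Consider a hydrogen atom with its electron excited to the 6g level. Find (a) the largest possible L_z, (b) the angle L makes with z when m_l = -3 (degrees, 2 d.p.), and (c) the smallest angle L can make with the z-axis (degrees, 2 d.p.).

The 6g level has l = 4.
L_z,max = lℏ = 4ℏ.
For m_l = -3: cos θ = -3/√20, θ ≈ 132.13°.
cos θ_min = 4/√20, so θ_min ≈ 26.57°.

L_z,max = 4ℏ; θ(m_l=-3) ≈ 132.13°; θ_min ≈ 26.57°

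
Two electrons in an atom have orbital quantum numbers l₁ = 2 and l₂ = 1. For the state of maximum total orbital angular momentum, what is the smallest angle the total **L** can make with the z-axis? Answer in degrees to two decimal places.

θ_min ≈ 30.00°

By the triangle rule, |l₁ − l₂| ≤ L ≤ l₁ + l₂.
So L can be 1, 2, 3.
The maximum is L = 3, with |L_tot| = ℏ√(3·4) = 2√3 ℏ.
The minimum angle with z is arccos(3/√12) ≈ 30.00°.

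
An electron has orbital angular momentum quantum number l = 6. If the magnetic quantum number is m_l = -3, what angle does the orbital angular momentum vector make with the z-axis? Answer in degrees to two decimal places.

θ ≈ 117.58°

|L| = √(l(l+1)) ℏ = √42 ℏ.
L_z = m_l ℏ = −3ℏ.
cos θ = L_z/|L| = -3/√42, so θ ≈ 117.58°.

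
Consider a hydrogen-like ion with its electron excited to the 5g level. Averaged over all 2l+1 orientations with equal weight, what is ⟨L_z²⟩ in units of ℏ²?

The 5g level has l = 4.
The allowed m_l values are -4, -3, -2, -1, 0, 1, 2, 3, 4.
Average of L_z² over 9 states: 60/9 ℏ² = 6.667 ℏ².

⟨L_z²⟩ = 6.667 ℏ²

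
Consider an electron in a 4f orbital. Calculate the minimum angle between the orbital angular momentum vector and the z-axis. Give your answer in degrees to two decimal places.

The 4f subshell has l = 3.
|L| = √(l(l+1)) ℏ = 2√3 ℏ.
The smallest angle corresponds to the largest L_z, i.e. m_l = l = 3, giving L_z = 3ℏ.
cos θ_min = 3/√12, so θ_min ≈ 30.00°.

θ_min ≈ 30.00°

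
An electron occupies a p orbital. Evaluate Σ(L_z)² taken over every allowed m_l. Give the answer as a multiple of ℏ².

A p state has l = 1.
m_l ∈ {-1, 0, 1}.
Σ m_l² = 2·(1) = 2.

Σ(L_z)² = 2 ℏ²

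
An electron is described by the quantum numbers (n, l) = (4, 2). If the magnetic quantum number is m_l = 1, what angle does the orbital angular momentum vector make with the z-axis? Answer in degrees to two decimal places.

θ ≈ 65.91°

|L|² = l(l+1)ℏ² = 6ℏ², so |L| = √6 ℏ.
L_z = m_l ℏ = 1ℏ.
cos θ = L_z/|L| = 1/√6, so θ ≈ 65.91°.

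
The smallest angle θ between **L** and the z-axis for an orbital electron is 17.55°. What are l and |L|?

At minimum angle, m_l = l, so cos θ = l/√(l(l+1)); cos²θ = l/(l+1) = 0.9091.
Thus l = 0.9091/(1 − 0.9091) ≈ 10.
Then |L| = ℏ√(10·11) = √110 ℏ.

l = 10, |L| = √110 ℏ ≈ 10.488ℏ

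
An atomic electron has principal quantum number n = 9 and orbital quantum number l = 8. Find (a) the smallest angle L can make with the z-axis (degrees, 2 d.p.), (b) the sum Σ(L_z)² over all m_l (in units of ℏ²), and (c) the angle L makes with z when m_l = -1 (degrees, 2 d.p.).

θ_min ≈ 19.47°; Σ(L_z)² = 408 ℏ²; θ(m_l=-1) ≈ 96.77°

cos θ_min = 8/√72, so θ_min ≈ 19.47°.
Σ m_l² = 408, so Σ(L_z)² = 408 ℏ².
For m_l = -1: cos θ = -1/√72, θ ≈ 96.77°.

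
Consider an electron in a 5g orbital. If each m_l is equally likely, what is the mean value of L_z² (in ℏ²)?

⟨L_z²⟩ = 6.667 ℏ²

The 5g subshell has l = 4.
The allowed m_l values are -4, -3, -2, -1, 0, 1, 2, 3, 4.
⟨L_z²⟩ = ℏ²·l(l+1)/3 = 6.667ℏ².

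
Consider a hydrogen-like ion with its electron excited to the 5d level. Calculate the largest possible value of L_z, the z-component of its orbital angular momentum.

L_z,max = 2ℏ

The 5d level has l = 2.
L_z = m_l ℏ with m_l ∈ {−2, …, 2}; the maximum is m_l = 2.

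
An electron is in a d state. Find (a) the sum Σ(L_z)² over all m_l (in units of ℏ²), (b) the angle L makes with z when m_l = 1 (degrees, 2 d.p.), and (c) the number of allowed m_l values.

Σ(L_z)² = 10 ℏ²; θ(m_l=1) ≈ 65.91°; 5 values

A d state has l = 2.
Σ m_l² = 10, so Σ(L_z)² = 10 ℏ².
For m_l = 1: cos θ = 1/√6, θ ≈ 65.91°.
There are 2l+1 = 5 values of m_l.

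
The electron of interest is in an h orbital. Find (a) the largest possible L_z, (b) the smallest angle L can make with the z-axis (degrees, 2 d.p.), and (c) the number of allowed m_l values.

An h state has l = 5.
L_z,max = lℏ = 5ℏ.
cos θ_min = 5/√30, so θ_min ≈ 24.09°.
There are 2l+1 = 11 values of m_l.

L_z,max = 5ℏ; θ_min ≈ 24.09°; 11 values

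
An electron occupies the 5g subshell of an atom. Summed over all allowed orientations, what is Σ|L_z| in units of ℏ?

For 5g, l = 4.
m_l runs from −4 to 4, i.e. {-4, -3, -2, -1, 0, 1, 2, 3, 4}.
Σ|m_l| = l(l+1) = 20.

Σ|L_z| = 20 ℏ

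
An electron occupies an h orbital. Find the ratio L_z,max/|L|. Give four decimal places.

The letter h corresponds to l = 5.
|L| = √30 ℏ ≈ 5.4772ℏ, while L_z,max = lℏ = 5ℏ.
L_z,max/|L| = 5/√30 = 0.9129.

L_z,max/|L| = 0.9129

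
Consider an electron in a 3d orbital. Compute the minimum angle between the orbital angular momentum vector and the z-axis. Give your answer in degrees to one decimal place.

θ_min ≈ 35.3°

For 3d, l = 2.
|L| = √(l(l+1)) ℏ = √6 ℏ.
The smallest angle corresponds to the largest L_z, i.e. m_l = l = 2, giving L_z = 2ℏ.
cos θ_min = 2/√6, so θ_min ≈ 35.3°.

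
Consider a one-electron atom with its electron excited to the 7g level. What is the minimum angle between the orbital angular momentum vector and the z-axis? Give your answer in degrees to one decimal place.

The 7g level has l = 4.
|L| = ℏ√(l(l+1)) = 2√5 ℏ.
The smallest angle corresponds to the largest L_z, i.e. m_l = l = 4, giving L_z = 4ℏ.
cos θ_min = 4/√20, so θ_min ≈ 26.6°.

θ_min ≈ 26.6°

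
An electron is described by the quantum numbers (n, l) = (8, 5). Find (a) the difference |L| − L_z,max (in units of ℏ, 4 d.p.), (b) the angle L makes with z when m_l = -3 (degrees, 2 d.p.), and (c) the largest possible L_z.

|L| − L_z,max = (√30 − 5)ℏ ≈ 0.4772ℏ.
For m_l = -3: cos θ = -3/√30, θ ≈ 123.21°.
L_z,max = lℏ = 5ℏ.

|L|−L_z,max ≈ 0.4772ℏ; θ(m_l=-3) ≈ 123.21°; L_z,max = 5ℏ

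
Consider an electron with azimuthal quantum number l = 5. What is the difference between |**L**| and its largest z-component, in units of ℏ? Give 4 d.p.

|L| − L_z,max ≈ 0.4772ℏ

|L| = √30 ℏ ≈ 5.4772ℏ, while L_z,max = lℏ = 5ℏ.
The difference is (√30 − 5)ℏ ≈ 0.4772ℏ.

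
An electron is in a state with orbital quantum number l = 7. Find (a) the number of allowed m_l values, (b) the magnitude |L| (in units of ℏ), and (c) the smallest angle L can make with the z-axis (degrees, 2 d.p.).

There are 2l+1 = 15 values of m_l.
|L| = ℏ√(7·8) = 2√14 ℏ ≈ 7.483ℏ.
cos θ_min = 7/√56, so θ_min ≈ 20.70°.

15 values; |L| = 2√14 ℏ ≈ 7.483ℏ; θ_min ≈ 20.70°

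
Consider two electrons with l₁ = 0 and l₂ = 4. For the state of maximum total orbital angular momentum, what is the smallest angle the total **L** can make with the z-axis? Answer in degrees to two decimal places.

θ_min ≈ 26.57°

Angular momentum addition gives L = |l₁ − l₂|, …, l₁ + l₂.
So L can be 4.
The maximum is L = 4, with |L_tot| = ℏ√(4·5) = 2√5 ℏ.
The minimum angle with z is arccos(4/√20) ≈ 26.57°.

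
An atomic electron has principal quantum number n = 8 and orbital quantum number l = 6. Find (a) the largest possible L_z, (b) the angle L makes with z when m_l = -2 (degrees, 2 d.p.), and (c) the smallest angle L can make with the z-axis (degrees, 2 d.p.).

L_z,max = 6ℏ; θ(m_l=-2) ≈ 107.98°; θ_min ≈ 22.21°

L_z,max = lℏ = 6ℏ.
For m_l = -2: cos θ = -2/√42, θ ≈ 107.98°.
cos θ_min = 6/√42, so θ_min ≈ 22.21°.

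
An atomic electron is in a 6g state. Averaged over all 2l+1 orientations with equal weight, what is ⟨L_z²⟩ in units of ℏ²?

⟨L_z²⟩ = 6.667 ℏ²

6g means n = 6, l = 4.
The allowed m_l values are -4, -3, -2, -1, 0, 1, 2, 3, 4.
⟨L_z²⟩ = ℏ²·l(l+1)/3 = 6.667ℏ².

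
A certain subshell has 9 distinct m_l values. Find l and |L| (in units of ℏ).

l = 4, |L| = 2√5 ℏ ≈ 4.472ℏ

9 = 2l + 1, so l = (9−1)/2 = 4.
|L| = ℏ√(l(l+1)) = ℏ√(4·5) = 2√5 ℏ.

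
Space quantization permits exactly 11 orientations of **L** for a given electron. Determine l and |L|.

l = 5, |L| = √30 ℏ ≈ 5.477ℏ

Since there are 2l+1 = 11 values of m_l, l = 5.
|L| = ℏ√(l(l+1)) = ℏ√(5·6) = √30 ℏ.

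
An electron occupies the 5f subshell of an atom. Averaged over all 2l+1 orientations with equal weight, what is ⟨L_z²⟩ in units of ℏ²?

For 5f, l = 3.
m_l runs from −3 to 3, i.e. {-3, -2, -1, 0, 1, 2, 3}.
Average of L_z² over 7 states: 28/7 ℏ² = 4 ℏ².

⟨L_z²⟩ = 4 ℏ²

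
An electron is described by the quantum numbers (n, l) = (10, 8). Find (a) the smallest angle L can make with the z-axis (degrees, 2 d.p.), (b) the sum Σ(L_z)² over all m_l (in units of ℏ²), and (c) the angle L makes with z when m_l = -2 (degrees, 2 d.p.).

cos θ_min = 8/√72, so θ_min ≈ 19.47°.
Σ m_l² = 408, so Σ(L_z)² = 408 ℏ².
For m_l = -2: cos θ = -2/√72, θ ≈ 103.63°.

θ_min ≈ 19.47°; Σ(L_z)² = 408 ℏ²; θ(m_l=-2) ≈ 103.63°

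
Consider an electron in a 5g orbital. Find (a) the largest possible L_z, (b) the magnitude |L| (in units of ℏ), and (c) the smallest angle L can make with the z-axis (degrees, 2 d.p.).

L_z,max = 4ℏ; |L| = 2√5 ℏ ≈ 4.472ℏ; θ_min ≈ 26.57°

5g means n = 5, l = 4.
L_z,max = lℏ = 4ℏ.
|L| = ℏ√(4·5) = 2√5 ℏ ≈ 4.472ℏ.
cos θ_min = 4/√20, so θ_min ≈ 26.57°.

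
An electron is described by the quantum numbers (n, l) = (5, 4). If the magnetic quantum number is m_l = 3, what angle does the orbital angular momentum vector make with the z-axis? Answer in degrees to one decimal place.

θ ≈ 47.9°

|L|² = l(l+1)ℏ² = 20ℏ², so |L| = 2√5 ℏ.
L_z = m_l ℏ = 3ℏ.
cos θ = L_z/|L| = 3/√20, so θ ≈ 47.9°.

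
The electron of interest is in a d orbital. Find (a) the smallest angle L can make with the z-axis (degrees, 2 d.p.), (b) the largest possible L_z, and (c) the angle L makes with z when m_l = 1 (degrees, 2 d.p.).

D corresponds to l = 2.
cos θ_min = 2/√6, so θ_min ≈ 35.26°.
L_z,max = lℏ = 2ℏ.
For m_l = 1: cos θ = 1/√6, θ ≈ 65.91°.

θ_min ≈ 35.26°; L_z,max = 2ℏ; θ(m_l=1) ≈ 65.91°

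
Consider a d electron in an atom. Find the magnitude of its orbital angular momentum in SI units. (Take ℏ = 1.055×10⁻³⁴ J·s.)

For a d orbital, l = 2.
|L| = ℏ√(l(l+1)) = ℏ√(2·3) = √6 ℏ
Numerically, |L| = 2.449 × (1.055×10⁻³⁴ J·s) = 2.584×10⁻³⁴ J·s.

|L| = 2.584×10⁻³⁴ J·s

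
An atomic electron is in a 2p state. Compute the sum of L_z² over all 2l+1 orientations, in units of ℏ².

Σ(L_z)² = 2 ℏ²

For 2p, l = 1.
The allowed m_l values are -1, 0, 1.
Σ m_l² = 2·(1) = 2.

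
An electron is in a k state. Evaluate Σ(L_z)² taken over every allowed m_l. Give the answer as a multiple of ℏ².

For a k orbital, l = 7.
m_l ∈ {-7, -6, -5, -4, -3, -2, -1, 0, 1, 2, 3, 4, 5, 6, 7}.
Σ m_l² = 2·(1 + 4 + 9 + 16 + 25 + 36 + 49) = 280.

Σ(L_z)² = 280 ℏ²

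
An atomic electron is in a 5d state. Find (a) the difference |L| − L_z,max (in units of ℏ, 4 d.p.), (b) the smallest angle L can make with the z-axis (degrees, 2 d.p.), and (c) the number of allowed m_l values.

The 5d subshell has l = 2.
|L| − L_z,max = (√6 − 2)ℏ ≈ 0.4495ℏ.
cos θ_min = 2/√6, so θ_min ≈ 35.26°.
There are 2l+1 = 5 values of m_l.

|L|−L_z,max ≈ 0.4495ℏ; θ_min ≈ 35.26°; 5 values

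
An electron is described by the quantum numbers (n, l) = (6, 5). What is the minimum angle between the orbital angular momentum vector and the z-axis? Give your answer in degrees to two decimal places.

|L| = √(l(l+1)) ℏ = √30 ℏ.
The smallest angle corresponds to the largest L_z, i.e. m_l = l = 5, giving L_z = 5ℏ.
cos θ_min = 5/√30, so θ_min ≈ 24.09°.

θ_min ≈ 24.09°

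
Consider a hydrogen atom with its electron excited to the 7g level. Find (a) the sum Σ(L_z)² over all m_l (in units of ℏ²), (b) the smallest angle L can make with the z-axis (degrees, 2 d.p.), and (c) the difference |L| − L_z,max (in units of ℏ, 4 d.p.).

The 7g level has l = 4.
Σ m_l² = 60, so Σ(L_z)² = 60 ℏ².
cos θ_min = 4/√20, so θ_min ≈ 26.57°.
|L| − L_z,max = (2√5 − 4)ℏ ≈ 0.4721ℏ.

Σ(L_z)² = 60 ℏ²; θ_min ≈ 26.57°; |L|−L_z,max ≈ 0.4721ℏ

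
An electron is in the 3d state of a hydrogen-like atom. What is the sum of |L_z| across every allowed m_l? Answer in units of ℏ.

For 3d, l = 2.
m_l ∈ {-2, -1, 0, 1, 2}.
Σ|m_l| = 2·2(2+1)/2 = 6.

Σ|L_z| = 6 ℏ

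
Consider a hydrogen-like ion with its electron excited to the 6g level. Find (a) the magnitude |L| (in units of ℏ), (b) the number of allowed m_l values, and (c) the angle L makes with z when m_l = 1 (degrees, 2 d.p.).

|L| = 2√5 ℏ ≈ 4.472ℏ; 9 values; θ(m_l=1) ≈ 77.08°

The 6g level has l = 4.
|L| = ℏ√(4·5) = 2√5 ℏ ≈ 4.472ℏ.
There are 2l+1 = 9 values of m_l.
For m_l = 1: cos θ = 1/√20, θ ≈ 77.08°.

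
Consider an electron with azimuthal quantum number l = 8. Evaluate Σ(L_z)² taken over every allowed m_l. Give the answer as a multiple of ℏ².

m_l ∈ {-8, -7, -6, -5, -4, -3, -2, -1, 0, 1, 2, 3, 4, 5, 6, 7, 8}.
Summing m² from −8 to 8: Σ m_l² = 408.

Σ(L_z)² = 408 ℏ²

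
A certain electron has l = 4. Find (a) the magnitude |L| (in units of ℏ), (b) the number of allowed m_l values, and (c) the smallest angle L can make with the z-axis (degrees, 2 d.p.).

|L| = 2√5 ℏ ≈ 4.472ℏ; 9 values; θ_min ≈ 26.57°

|L| = ℏ√(4·5) = 2√5 ℏ ≈ 4.472ℏ.
There are 2l+1 = 9 values of m_l.
cos θ_min = 4/√20, so θ_min ≈ 26.57°.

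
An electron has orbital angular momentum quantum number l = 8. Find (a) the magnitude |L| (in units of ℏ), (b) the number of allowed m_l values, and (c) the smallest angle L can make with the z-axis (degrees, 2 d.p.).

|L| = 6√2 ℏ ≈ 8.485ℏ; 17 values; θ_min ≈ 19.47°

|L| = ℏ√(8·9) = 6√2 ℏ ≈ 8.485ℏ.
There are 2l+1 = 17 values of m_l.
cos θ_min = 8/√72, so θ_min ≈ 19.47°.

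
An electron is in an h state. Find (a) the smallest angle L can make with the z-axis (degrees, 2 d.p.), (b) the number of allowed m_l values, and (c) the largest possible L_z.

θ_min ≈ 24.09°; 11 values; L_z,max = 5ℏ

An h state has l = 5.
cos θ_min = 5/√30, so θ_min ≈ 24.09°.
There are 2l+1 = 11 values of m_l.
L_z,max = lℏ = 5ℏ.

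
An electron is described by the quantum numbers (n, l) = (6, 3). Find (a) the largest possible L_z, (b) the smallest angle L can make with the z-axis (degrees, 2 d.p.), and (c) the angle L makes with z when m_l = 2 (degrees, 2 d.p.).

L_z,max = lℏ = 3ℏ.
cos θ_min = 3/√12, so θ_min ≈ 30.00°.
For m_l = 2: cos θ = 2/√12, θ ≈ 54.74°.

L_z,max = 3ℏ; θ_min ≈ 30.00°; θ(m_l=2) ≈ 54.74°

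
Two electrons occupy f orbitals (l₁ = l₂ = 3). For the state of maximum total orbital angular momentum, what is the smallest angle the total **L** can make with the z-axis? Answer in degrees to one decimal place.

θ_min ≈ 22.2°

L runs from |3 − 3| = 0 to 3 + 3 = 6.
So L can be 0, 1, 2, 3, 4, 5, 6.
The maximum is L = 6, with |L_tot| = ℏ√(6·7) = √42 ℏ.
The minimum angle with z is arccos(6/√42) ≈ 22.2°.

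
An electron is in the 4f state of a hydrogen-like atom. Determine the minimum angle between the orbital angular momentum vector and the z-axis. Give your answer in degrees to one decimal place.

θ_min ≈ 30.0°

4f means n = 4, l = 3.
|L|² = l(l+1)ℏ² = 12ℏ², so |L| = 2√3 ℏ.
The smallest angle corresponds to the largest L_z, i.e. m_l = l = 3, giving L_z = 3ℏ.
cos θ_min = 3/√12, so θ_min ≈ 30.0°.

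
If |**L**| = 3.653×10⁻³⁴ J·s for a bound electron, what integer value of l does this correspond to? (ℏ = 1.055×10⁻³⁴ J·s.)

|L|/ℏ = (3.653×10⁻³⁴)/(1.055×10⁻³⁴) ≈ 3.463.
l(l+1) ≈ 3.463² ≈ 11.99, so l = 3.

l = 3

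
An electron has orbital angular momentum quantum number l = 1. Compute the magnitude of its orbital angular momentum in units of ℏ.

|L| = √2 ℏ ≈ 1.414ℏ

|L| = ℏ√(l(l+1)) = ℏ√(1·2) = √2 ℏ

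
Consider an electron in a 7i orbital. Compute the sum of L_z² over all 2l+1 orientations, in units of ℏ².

The 7i subshell has l = 6.
The allowed m_l values are -6, -5, -4, -3, -2, -1, 0, 1, 2, 3, 4, 5, 6.
Σ m_l² = 2·(1 + 4 + 9 + 16 + 25 + 36) = 182.

Σ(L_z)² = 182 ℏ²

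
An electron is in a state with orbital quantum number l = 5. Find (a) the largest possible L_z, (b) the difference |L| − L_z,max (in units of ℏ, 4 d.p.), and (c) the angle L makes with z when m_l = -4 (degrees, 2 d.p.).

L_z,max = lℏ = 5ℏ.
|L| − L_z,max = (√30 − 5)ℏ ≈ 0.4772ℏ.
For m_l = -4: cos θ = -4/√30, θ ≈ 136.91°.

L_z,max = 5ℏ; |L|−L_z,max ≈ 0.4772ℏ; θ(m_l=-4) ≈ 136.91°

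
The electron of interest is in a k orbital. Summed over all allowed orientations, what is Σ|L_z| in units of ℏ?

Σ|L_z| = 56 ℏ

K corresponds to l = 7.
The allowed m_l values are -7, -6, -5, -4, -3, -2, -1, 0, 1, 2, 3, 4, 5, 6, 7.
Σ|m_l| = 2·7(7+1)/2 = 56.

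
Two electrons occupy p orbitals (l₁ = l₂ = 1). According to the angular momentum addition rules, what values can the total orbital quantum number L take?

L = 0, 1, 2

By the triangle rule, |l₁ − l₂| ≤ L ≤ l₁ + l₂.
L ∈ {0, 1, 2}.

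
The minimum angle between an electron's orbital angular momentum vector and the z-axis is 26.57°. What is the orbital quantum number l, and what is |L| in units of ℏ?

cos²θ_min = l/(l+1) = 0.7999.
l = cos²θ/sin²θ ≈ 4.
Then |L| = ℏ√(4·5) = 2√5 ℏ.

l = 4, |L| = 2√5 ℏ ≈ 4.472ℏ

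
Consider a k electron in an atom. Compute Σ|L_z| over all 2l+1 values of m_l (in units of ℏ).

Σ|L_z| = 56 ℏ

A k state has l = 7.
m_l runs from −7 to 7, i.e. {-7, -6, -5, -4, -3, -2, -1, 0, 1, 2, 3, 4, 5, 6, 7}.
Σ|m_l| = l(l+1) = 56.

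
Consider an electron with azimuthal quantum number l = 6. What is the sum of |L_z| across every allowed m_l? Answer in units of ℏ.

Σ|L_z| = 42 ℏ

m_l runs from −6 to 6, i.e. {-6, -5, -4, -3, -2, -1, 0, 1, 2, 3, 4, 5, 6}.
Σ|m_l| = 2(1+2+…+6) = 42.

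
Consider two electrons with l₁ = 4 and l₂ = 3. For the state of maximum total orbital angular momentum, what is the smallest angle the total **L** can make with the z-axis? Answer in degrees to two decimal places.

θ_min ≈ 20.70°

The total orbital quantum number L ranges from |l₁ − l₂| to l₁ + l₂ in integer steps.
L ∈ {1, 2, 3, 4, 5, 6, 7}.
The maximum is L = 7, with |L_tot| = ℏ√(7·8) = 2√14 ℏ.
The minimum angle with z is arccos(7/√56) ≈ 20.70°.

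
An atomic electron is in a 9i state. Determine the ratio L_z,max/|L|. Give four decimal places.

L_z,max/|L| = 0.9258

The 9i subshell has l = 6.
|L| = √42 ℏ ≈ 6.4807ℏ, while L_z,max = lℏ = 6ℏ.
L_z,max/|L| = 6/√42 = 0.9258.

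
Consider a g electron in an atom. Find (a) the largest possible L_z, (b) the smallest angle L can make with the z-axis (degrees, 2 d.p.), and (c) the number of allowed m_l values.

For a g orbital, l = 4.
L_z,max = lℏ = 4ℏ.
cos θ_min = 4/√20, so θ_min ≈ 26.57°.
There are 2l+1 = 9 values of m_l.

L_z,max = 4ℏ; θ_min ≈ 26.57°; 9 values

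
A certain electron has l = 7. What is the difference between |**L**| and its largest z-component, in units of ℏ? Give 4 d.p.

|L| − L_z,max ≈ 0.4833ℏ

|L| = 2√14 ℏ ≈ 7.4833ℏ, while L_z,max = lℏ = 7ℏ.
The difference is (2√14 − 7)ℏ ≈ 0.4833ℏ.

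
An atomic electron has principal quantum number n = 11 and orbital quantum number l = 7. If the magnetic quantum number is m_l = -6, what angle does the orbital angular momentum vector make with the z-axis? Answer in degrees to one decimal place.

θ ≈ 143.3°

|L| = √(l(l+1)) ℏ = 2√14 ℏ.
L_z = m_l ℏ = −6ℏ.
cos θ = L_z/|L| = -6/√56, so θ ≈ 143.3°.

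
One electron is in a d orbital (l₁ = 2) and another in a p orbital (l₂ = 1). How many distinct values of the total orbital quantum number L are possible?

3

The total orbital quantum number L ranges from |l₁ − l₂| to l₁ + l₂ in integer steps.
Allowed values: L = 1, 2, 3.
That is 3 values.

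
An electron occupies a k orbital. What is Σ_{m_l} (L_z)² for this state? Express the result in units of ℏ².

Σ(L_z)² = 280 ℏ²

For a k orbital, l = 7.
m_l ∈ {-7, -6, -5, -4, -3, -2, -1, 0, 1, 2, 3, 4, 5, 6, 7}.
Σ m_l² = 2·(1 + 4 + 9 + 16 + 25 + 36 + 49) = 280.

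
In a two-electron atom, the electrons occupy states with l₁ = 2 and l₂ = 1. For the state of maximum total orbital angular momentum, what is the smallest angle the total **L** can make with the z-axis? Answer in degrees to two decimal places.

θ_min ≈ 30.00°

By the triangle rule, |l₁ − l₂| ≤ L ≤ l₁ + l₂.
So L can be 1, 2, 3.
The maximum is L = 3, with |L_tot| = ℏ√(3·4) = 2√3 ℏ.
The minimum angle with z is arccos(3/√12) ≈ 30.00°.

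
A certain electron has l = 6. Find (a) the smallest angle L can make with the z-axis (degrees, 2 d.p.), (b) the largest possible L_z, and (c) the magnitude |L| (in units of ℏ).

θ_min ≈ 22.21°; L_z,max = 6ℏ; |L| = √42 ℏ ≈ 6.481ℏ

cos θ_min = 6/√42, so θ_min ≈ 22.21°.
L_z,max = lℏ = 6ℏ.
|L| = ℏ√(6·7) = √42 ℏ ≈ 6.481ℏ.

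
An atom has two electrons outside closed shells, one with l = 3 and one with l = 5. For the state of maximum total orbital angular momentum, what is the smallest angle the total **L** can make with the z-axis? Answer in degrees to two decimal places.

By the triangle rule, |l₁ − l₂| ≤ L ≤ l₁ + l₂.
So L can be 2, 3, 4, 5, 6, 7, 8.
The maximum is L = 8, with |L_tot| = ℏ√(8·9) = 6√2 ℏ.
The minimum angle with z is arccos(8/√72) ≈ 19.47°.

θ_min ≈ 19.47°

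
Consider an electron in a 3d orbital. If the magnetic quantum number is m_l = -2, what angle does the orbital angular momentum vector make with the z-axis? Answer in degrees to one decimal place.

θ ≈ 144.7°

The 3d subshell has l = 2.
|L|² = l(l+1)ℏ² = 6ℏ², so |L| = √6 ℏ.
L_z = m_l ℏ = −2ℏ.
cos θ = L_z/|L| = -2/√6, so θ ≈ 144.7°.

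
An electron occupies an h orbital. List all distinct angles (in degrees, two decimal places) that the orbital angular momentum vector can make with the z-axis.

H corresponds to l = 5.
|L| = √(l(l+1)) ℏ = √30 ℏ.
cos θ = m_l/√30 for each m_l ∈ {-5, -4, -3, -2, -1, 0, 1, 2, 3, 4, 5}.

θ ∈ {24.09°, 43.09°, 56.79°, 68.58°, 79.48°, 90.00°, 100.52°, 111.42°, 123.21°, 136.91°, 155.91°}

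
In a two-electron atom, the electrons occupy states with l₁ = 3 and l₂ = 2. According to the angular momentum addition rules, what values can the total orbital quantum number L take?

L = 1, 2, 3, 4, 5

L runs from |3 − 2| = 1 to 3 + 2 = 5.
So L can be 1, 2, 3, 4, 5.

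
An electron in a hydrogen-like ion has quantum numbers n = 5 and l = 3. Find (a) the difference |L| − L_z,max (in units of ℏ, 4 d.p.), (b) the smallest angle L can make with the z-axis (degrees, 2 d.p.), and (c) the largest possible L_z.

|L|−L_z,max ≈ 0.4641ℏ; θ_min ≈ 30.00°; L_z,max = 3ℏ

|L| − L_z,max = (2√3 − 3)ℏ ≈ 0.4641ℏ.
cos θ_min = 3/√12, so θ_min ≈ 30.00°.
L_z,max = lℏ = 3ℏ.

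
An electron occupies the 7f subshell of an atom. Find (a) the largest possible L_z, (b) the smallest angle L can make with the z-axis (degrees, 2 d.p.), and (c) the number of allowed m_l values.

L_z,max = 3ℏ; θ_min ≈ 30.00°; 7 values

For 7f, l = 3.
L_z,max = lℏ = 3ℏ.
cos θ_min = 3/√12, so θ_min ≈ 30.00°.
There are 2l+1 = 7 values of m_l.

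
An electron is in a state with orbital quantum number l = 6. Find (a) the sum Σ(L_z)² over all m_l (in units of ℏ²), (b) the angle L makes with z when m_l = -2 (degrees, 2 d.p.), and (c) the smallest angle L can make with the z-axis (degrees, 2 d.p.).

Σ m_l² = 182, so Σ(L_z)² = 182 ℏ².
For m_l = -2: cos θ = -2/√42, θ ≈ 107.98°.
cos θ_min = 6/√42, so θ_min ≈ 22.21°.

Σ(L_z)² = 182 ℏ²; θ(m_l=-2) ≈ 107.98°; θ_min ≈ 22.21°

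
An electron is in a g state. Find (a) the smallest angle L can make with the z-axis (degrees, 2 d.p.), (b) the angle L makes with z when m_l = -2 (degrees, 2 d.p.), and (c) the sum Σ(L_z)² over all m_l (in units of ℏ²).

θ_min ≈ 26.57°; θ(m_l=-2) ≈ 116.57°; Σ(L_z)² = 60 ℏ²

For a g orbital, l = 4.
cos θ_min = 4/√20, so θ_min ≈ 26.57°.
For m_l = -2: cos θ = -2/√20, θ ≈ 116.57°.
Σ m_l² = 60, so Σ(L_z)² = 60 ℏ².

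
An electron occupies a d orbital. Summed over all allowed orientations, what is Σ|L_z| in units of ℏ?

Σ|L_z| = 6 ℏ

For a d orbital, l = 2.
m_l runs from −2 to 2, i.e. {-2, -1, 0, 1, 2}.
Σ|m_l| = 2·2(2+1)/2 = 6.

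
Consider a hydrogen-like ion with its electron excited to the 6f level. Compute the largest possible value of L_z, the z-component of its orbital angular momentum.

L_z,max = 3ℏ

The 6f level has l = 3.
L_z = m_l ℏ with m_l ∈ {−3, …, 3}; the maximum is m_l = 3.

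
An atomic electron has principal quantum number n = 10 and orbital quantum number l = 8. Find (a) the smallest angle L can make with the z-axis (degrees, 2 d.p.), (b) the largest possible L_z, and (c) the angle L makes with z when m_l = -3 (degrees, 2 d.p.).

cos θ_min = 8/√72, so θ_min ≈ 19.47°.
L_z,max = lℏ = 8ℏ.
For m_l = -3: cos θ = -3/√72, θ ≈ 110.70°.

θ_min ≈ 19.47°; L_z,max = 8ℏ; θ(m_l=-3) ≈ 110.70°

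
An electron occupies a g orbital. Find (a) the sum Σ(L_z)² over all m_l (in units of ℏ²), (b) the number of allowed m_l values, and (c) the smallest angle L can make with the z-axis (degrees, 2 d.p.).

For a g orbital, l = 4.
Σ m_l² = 60, so Σ(L_z)² = 60 ℏ².
There are 2l+1 = 9 values of m_l.
cos θ_min = 4/√20, so θ_min ≈ 26.57°.

Σ(L_z)² = 60 ℏ²; 9 values; θ_min ≈ 26.57°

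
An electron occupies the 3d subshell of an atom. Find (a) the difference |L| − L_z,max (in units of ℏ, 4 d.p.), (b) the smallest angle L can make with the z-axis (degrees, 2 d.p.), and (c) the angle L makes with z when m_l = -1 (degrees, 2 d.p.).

For 3d, l = 2.
|L| − L_z,max = (√6 − 2)ℏ ≈ 0.4495ℏ.
cos θ_min = 2/√6, so θ_min ≈ 35.26°.
For m_l = -1: cos θ = -1/√6, θ ≈ 114.09°.

|L|−L_z,max ≈ 0.4495ℏ; θ_min ≈ 35.26°; θ(m_l=-1) ≈ 114.09°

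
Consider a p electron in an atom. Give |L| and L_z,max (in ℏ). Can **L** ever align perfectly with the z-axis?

For a p orbital, l = 1.
|L| = √2 ℏ ≈ 1.4142ℏ, while L_z,max = lℏ = 1ℏ.
Since |L| > L_z,max, the vector can never point exactly along z; the closest it comes is θ_min = arccos(1/√2) ≈ 45.0°.

No: L_z,max = 1ℏ < |L| = √2 ℏ ≈ 1.414ℏ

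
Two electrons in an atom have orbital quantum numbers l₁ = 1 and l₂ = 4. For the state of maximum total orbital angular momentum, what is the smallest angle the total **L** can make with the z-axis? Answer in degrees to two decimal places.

θ_min ≈ 24.09°

The total orbital quantum number L ranges from |l₁ − l₂| to l₁ + l₂ in integer steps.
So L can be 3, 4, 5.
The maximum is L = 5, with |L_tot| = ℏ√(5·6) = √30 ℏ.
The minimum angle with z is arccos(5/√30) ≈ 24.09°.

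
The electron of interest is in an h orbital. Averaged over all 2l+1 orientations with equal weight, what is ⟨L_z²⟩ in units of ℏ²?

An h state has l = 5.
m_l ∈ {-5, -4, -3, -2, -1, 0, 1, 2, 3, 4, 5}.
⟨L_z²⟩ = ℏ²·l(l+1)/3 = 10ℏ².

⟨L_z²⟩ = 10 ℏ²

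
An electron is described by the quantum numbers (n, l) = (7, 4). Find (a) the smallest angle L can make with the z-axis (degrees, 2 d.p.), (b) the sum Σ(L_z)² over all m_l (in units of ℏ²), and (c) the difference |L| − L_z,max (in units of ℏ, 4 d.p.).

θ_min ≈ 26.57°; Σ(L_z)² = 60 ℏ²; |L|−L_z,max ≈ 0.4721ℏ

cos θ_min = 4/√20, so θ_min ≈ 26.57°.
Σ m_l² = 60, so Σ(L_z)² = 60 ℏ².
|L| − L_z,max = (2√5 − 4)ℏ ≈ 0.4721ℏ.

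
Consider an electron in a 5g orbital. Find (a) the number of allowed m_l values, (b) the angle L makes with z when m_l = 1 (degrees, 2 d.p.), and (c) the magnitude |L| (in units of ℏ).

5g means n = 5, l = 4.
There are 2l+1 = 9 values of m_l.
For m_l = 1: cos θ = 1/√20, θ ≈ 77.08°.
|L| = ℏ√(4·5) = 2√5 ℏ ≈ 4.472ℏ.

9 values; θ(m_l=1) ≈ 77.08°; |L| = 2√5 ℏ ≈ 4.472ℏ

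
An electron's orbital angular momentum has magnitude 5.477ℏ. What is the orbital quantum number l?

l = 5

(|L|/ℏ)² = l(l+1) = 30.
The positive root is l = 5.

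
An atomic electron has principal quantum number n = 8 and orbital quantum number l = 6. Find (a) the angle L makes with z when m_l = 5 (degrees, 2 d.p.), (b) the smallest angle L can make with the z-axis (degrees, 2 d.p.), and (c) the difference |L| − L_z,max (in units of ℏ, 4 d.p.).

θ(m_l=5) ≈ 39.51°; θ_min ≈ 22.21°; |L|−L_z,max ≈ 0.4807ℏ

For m_l = 5: cos θ = 5/√42, θ ≈ 39.51°.
cos θ_min = 6/√42, so θ_min ≈ 22.21°.
|L| − L_z,max = (√42 − 6)ℏ ≈ 0.4807ℏ.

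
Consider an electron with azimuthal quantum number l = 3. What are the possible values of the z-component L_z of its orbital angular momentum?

L_z = m_l ℏ with m_l ranging from −l to +l in integer steps.
For l = 3: m_l ∈ {-3, -2, -1, 0, 1, 2, 3}.

L_z ∈ {−3ℏ, −2ℏ, −ℏ, 0, ℏ, 2ℏ, 3ℏ}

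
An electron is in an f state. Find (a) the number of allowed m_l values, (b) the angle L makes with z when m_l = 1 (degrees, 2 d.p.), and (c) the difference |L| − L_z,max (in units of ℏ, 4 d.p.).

For an f orbital, l = 3.
There are 2l+1 = 7 values of m_l.
For m_l = 1: cos θ = 1/√12, θ ≈ 73.22°.
|L| − L_z,max = (2√3 − 3)ℏ ≈ 0.4641ℏ.

7 values; θ(m_l=1) ≈ 73.22°; |L|−L_z,max ≈ 0.4641ℏ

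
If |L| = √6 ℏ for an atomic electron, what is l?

Since |L|² = l(l+1)ℏ², l(l+1) = 6.
l² + l − 6 = 0 ⇒ l = 2.

l = 2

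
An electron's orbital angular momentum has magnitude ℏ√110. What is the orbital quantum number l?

Since |L|² = l(l+1)ℏ², l(l+1) = 110.
l² + l − 110 = 0 ⇒ l = 10.

l = 10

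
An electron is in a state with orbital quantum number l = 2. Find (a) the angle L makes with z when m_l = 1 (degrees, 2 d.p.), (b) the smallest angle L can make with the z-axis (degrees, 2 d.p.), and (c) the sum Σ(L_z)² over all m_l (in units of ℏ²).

θ(m_l=1) ≈ 65.91°; θ_min ≈ 35.26°; Σ(L_z)² = 10 ℏ²

For m_l = 1: cos θ = 1/√6, θ ≈ 65.91°.
cos θ_min = 2/√6, so θ_min ≈ 35.26°.
Σ m_l² = 10, so Σ(L_z)² = 10 ℏ².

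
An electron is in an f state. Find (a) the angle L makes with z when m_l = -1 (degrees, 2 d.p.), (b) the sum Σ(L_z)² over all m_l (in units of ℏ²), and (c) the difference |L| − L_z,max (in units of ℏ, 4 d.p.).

The letter f corresponds to l = 3.
For m_l = -1: cos θ = -1/√12, θ ≈ 106.78°.
Σ m_l² = 28, so Σ(L_z)² = 28 ℏ².
|L| − L_z,max = (2√3 − 3)ℏ ≈ 0.4641ℏ.

θ(m_l=-1) ≈ 106.78°; Σ(L_z)² = 28 ℏ²; |L|−L_z,max ≈ 0.4641ℏ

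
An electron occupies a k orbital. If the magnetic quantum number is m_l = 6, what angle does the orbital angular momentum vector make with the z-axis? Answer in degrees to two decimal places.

θ ≈ 36.70°

For a k orbital, l = 7.
|L| = √(l(l+1)) ℏ = 2√14 ℏ.
L_z = m_l ℏ = 6ℏ.
cos θ = L_z/|L| = 6/√56, so θ ≈ 36.70°.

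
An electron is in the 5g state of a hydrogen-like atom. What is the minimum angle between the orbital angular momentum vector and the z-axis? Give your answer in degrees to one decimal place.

θ_min ≈ 26.6°

The 5g subshell has l = 4.
|L| = √(l(l+1)) ℏ = 2√5 ℏ.
The smallest angle corresponds to the largest L_z, i.e. m_l = l = 4, giving L_z = 4ℏ.
cos θ_min = 4/√20, so θ_min ≈ 26.6°.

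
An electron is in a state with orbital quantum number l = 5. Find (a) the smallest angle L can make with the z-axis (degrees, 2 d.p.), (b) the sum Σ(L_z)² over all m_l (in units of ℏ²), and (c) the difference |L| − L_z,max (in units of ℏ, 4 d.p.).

cos θ_min = 5/√30, so θ_min ≈ 24.09°.
Σ m_l² = 110, so Σ(L_z)² = 110 ℏ².
|L| − L_z,max = (√30 − 5)ℏ ≈ 0.4772ℏ.

θ_min ≈ 24.09°; Σ(L_z)² = 110 ℏ²; |L|−L_z,max ≈ 0.4772ℏ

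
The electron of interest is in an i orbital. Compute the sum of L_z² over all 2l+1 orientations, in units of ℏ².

The letter i corresponds to l = 6.
m_l runs from −6 to 6, i.e. {-6, -5, -4, -3, -2, -1, 0, 1, 2, 3, 4, 5, 6}.
Summing m² from −6 to 6: Σ m_l² = 182.

Σ(L_z)² = 182 ℏ²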